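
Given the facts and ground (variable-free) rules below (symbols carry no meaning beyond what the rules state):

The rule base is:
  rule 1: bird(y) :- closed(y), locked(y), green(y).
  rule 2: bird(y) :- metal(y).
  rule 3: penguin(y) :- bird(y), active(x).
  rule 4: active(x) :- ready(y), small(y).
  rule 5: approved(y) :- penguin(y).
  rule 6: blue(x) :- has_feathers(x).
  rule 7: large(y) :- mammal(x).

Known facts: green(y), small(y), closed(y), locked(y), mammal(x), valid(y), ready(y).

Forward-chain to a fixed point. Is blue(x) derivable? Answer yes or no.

no

Round 1: rule 1 [bird(y) :- closed(y), locked(y), green(y).]; rule 4 [active(x) :- ready(y), small(y).]; rule 7 [large(y) :- mammal(x).]. Adds bird(y), active(x), large(y).
Round 2: rule 3 [penguin(y) :- bird(y), active(x).]. Adds penguin(y).
Round 3: rule 5 [approved(y) :- penguin(y).]. Adds approved(y).
Fixed point reached. blue(x) is concluded only by rule 6; rule 6 needs has_feathers(x) (never derived).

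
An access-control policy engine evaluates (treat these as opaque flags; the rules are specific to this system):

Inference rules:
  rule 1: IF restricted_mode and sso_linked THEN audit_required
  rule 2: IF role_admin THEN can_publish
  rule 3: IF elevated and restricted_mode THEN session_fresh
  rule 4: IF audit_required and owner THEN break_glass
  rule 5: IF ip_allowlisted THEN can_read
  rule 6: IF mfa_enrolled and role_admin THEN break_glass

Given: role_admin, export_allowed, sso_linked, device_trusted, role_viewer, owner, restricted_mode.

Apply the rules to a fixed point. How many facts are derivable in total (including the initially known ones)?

Round 1 fires rule 1, rule 2, giving audit_required, can_publish.
Round 2 fires rule 4, giving break_glass.
Closure: {audit_required, break_glass, can_publish, device_trusted, export_allowed, owner, restricted_mode, role_admin, role_viewer, sso_linked} — 10 facts.

10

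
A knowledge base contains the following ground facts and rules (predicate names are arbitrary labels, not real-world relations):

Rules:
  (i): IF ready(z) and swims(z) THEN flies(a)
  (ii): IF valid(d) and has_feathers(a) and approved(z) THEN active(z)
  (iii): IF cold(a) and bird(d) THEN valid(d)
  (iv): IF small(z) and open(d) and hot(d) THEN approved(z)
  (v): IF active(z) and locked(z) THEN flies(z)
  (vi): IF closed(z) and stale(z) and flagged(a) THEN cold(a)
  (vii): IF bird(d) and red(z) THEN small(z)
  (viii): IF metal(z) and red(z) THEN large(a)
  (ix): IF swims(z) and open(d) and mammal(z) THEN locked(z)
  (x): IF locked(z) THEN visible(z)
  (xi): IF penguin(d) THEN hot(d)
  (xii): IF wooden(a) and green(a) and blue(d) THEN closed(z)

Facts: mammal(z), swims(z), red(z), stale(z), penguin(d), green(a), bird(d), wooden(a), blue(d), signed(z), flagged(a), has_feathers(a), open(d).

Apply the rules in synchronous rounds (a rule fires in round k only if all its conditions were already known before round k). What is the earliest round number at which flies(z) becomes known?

5

Round 1 fires (vii), (ix), (xi), (xii), giving small(z), locked(z), hot(d), closed(z).
Round 2 fires (iv), (vi), (x), giving approved(z), cold(a), visible(z).
Round 3 fires (iii), giving valid(d).
Round 4 fires (ii), giving active(z).
Round 5 fires (v), giving flies(z).
flies(z) first appears in round 5.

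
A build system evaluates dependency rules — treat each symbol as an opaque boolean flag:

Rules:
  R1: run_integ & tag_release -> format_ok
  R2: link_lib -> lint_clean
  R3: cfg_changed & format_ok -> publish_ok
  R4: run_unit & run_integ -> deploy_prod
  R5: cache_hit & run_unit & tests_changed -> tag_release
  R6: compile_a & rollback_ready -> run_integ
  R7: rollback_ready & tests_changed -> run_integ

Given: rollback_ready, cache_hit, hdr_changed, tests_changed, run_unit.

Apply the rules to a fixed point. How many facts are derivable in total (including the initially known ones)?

Round 1 — R5, R7, derive tag_release, run_integ.
Round 2 — R1, R4, derive format_ok, deploy_prod.
Closure: {cache_hit, deploy_prod, format_ok, hdr_changed, rollback_ready, run_integ, run_unit, tag_release, tests_changed} — 9 facts.

9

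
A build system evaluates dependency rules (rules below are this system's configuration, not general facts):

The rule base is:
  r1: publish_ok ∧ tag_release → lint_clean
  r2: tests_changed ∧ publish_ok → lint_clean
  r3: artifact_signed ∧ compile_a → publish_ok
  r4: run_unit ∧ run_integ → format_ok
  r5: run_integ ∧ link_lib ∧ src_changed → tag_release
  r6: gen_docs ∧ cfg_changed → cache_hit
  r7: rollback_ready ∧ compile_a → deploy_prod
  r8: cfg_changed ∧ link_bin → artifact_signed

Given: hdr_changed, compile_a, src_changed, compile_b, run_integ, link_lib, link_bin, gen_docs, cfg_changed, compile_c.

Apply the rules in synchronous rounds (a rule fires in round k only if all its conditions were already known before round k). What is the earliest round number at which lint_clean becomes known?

Round 1: r5 [run_integ ∧ link_lib ∧ src_changed → tag_release]; r6 [gen_docs ∧ cfg_changed → cache_hit]; r8 [cfg_changed ∧ link_bin → artifact_signed]. Adds tag_release, cache_hit, artifact_signed.
Round 2: r3 [artifact_signed ∧ compile_a → publish_ok]. Adds publish_ok.
Round 3: r1 [publish_ok ∧ tag_release → lint_clean]. Adds lint_clean.
lint_clean first appears in round 3.

3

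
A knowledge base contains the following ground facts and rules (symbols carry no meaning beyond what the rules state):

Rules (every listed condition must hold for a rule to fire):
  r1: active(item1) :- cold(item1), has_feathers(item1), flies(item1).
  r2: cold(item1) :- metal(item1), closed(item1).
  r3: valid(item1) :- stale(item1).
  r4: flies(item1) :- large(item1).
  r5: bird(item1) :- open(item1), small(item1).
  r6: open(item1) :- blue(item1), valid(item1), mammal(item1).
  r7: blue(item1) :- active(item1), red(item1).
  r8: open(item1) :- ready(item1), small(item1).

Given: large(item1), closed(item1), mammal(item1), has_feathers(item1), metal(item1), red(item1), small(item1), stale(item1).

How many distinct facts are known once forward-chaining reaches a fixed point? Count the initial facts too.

Round 1: r2 [cold(item1) :- metal(item1), closed(item1).]; r3 [valid(item1) :- stale(item1).]; r4 [flies(item1) :- large(item1).]. New: cold(item1), valid(item1), flies(item1).
Round 2: r1 [active(item1) :- cold(item1), has_feathers(item1), flies(item1).]. New: active(item1).
Round 3: r7 [blue(item1) :- active(item1), red(item1).]. New: blue(item1).
Round 4: r6 [open(item1) :- blue(item1), valid(item1), mammal(item1).]. New: open(item1).
Round 5: r5 [bird(item1) :- open(item1), small(item1).]. New: bird(item1).
Closure: {active(item1), bird(item1), blue(item1), closed(item1), cold(item1), flies(item1), has_feathers(item1), large(item1), mammal(item1), metal(item1), open(item1), red(item1), small(item1), stale(item1), valid(item1)} — 15 facts.

15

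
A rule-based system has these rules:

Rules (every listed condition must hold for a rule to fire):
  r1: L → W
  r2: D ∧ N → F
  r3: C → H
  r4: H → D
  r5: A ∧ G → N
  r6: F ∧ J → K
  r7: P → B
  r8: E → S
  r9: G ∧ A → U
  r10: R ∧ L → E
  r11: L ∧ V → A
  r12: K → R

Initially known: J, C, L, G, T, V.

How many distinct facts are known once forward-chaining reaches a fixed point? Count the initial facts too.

Round 1 fires r1, r3, r11, giving W, H, A.
Round 2 fires r4, r5, r9, giving D, N, U.
Round 3 fires r2, giving F.
Round 4 fires r6, giving K.
Round 5 fires r12, giving R.
Round 6 fires r10, giving E.
Round 7 fires r8, giving S.
Closure: {A, C, D, E, F, G, H, J, K, L, N, R, S, T, U, V, W} — 17 facts.

17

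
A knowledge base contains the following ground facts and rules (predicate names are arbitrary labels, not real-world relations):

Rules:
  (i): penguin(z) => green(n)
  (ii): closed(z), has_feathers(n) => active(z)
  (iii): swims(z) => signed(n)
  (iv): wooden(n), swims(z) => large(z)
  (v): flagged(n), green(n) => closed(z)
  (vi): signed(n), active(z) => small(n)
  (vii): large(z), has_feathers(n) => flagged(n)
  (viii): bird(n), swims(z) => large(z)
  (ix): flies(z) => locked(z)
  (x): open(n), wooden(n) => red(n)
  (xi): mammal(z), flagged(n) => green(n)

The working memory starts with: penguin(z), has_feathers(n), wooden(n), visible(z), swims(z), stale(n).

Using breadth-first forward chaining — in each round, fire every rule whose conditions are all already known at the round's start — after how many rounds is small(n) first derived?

5

Round 1: (i) [penguin(z) => green(n)]; (iii) [swims(z) => signed(n)]; (iv) [wooden(n), swims(z) => large(z)]. Adds green(n), signed(n), large(z).
Round 2: (vii) [large(z), has_feathers(n) => flagged(n)]. Adds flagged(n).
Round 3: (v) [flagged(n), green(n) => closed(z)]. Adds closed(z).
Round 4: (ii) [closed(z), has_feathers(n) => active(z)]. Adds active(z).
Round 5: (vi) [signed(n), active(z) => small(n)]. Adds small(n).
small(n) first appears in round 5.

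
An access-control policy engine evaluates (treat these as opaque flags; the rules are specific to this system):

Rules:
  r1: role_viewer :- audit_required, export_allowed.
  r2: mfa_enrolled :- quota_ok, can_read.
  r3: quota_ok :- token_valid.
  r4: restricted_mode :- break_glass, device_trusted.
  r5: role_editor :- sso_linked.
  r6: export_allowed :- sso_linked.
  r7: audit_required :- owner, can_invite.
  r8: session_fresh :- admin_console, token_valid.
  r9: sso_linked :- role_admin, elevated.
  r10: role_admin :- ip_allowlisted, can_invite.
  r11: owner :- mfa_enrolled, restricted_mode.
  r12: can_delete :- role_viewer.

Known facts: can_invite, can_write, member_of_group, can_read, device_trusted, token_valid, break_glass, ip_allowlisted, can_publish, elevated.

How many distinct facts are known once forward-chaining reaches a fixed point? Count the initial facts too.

Round 1 fires r3, r4, r10, giving quota_ok, restricted_mode, role_admin.
Round 2 fires r2, r9, giving mfa_enrolled, sso_linked.
Round 3 fires r5, r6, r11, giving role_editor, export_allowed, owner.
Round 4 fires r7, giving audit_required.
Round 5 fires r1, giving role_viewer.
Round 6 fires r12, giving can_delete.
Closure: {audit_required, break_glass, can_delete, can_invite, can_publish, can_read, can_write, device_trusted, elevated, export_allowed, ip_allowlisted, member_of_group, mfa_enrolled, owner, quota_ok, restricted_mode, role_admin, role_editor, role_viewer, sso_linked, token_valid} — 21 facts.

21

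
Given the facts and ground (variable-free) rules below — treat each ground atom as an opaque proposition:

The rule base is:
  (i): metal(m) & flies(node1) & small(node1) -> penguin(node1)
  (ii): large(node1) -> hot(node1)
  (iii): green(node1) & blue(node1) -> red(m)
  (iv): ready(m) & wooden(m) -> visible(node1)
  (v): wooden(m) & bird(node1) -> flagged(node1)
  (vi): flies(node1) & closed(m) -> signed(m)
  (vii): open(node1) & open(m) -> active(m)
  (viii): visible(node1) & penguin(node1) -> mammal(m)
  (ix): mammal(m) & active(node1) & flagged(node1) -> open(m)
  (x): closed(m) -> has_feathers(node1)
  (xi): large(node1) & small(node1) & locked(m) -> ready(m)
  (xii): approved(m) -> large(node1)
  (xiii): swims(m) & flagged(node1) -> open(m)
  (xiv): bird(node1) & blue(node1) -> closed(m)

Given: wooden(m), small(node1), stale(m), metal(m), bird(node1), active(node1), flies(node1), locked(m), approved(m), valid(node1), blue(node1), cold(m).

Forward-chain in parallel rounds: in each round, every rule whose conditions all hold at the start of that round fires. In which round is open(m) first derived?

5

Round 1 fires (i), (v), (xii), (xiv), giving penguin(node1), flagged(node1), large(node1), closed(m).
Round 2 fires (ii), (vi), (x), (xi), giving hot(node1), signed(m), has_feathers(node1), ready(m).
Round 3 fires (iv), giving visible(node1).
Round 4 fires (viii), giving mammal(m).
Round 5 fires (ix), giving open(m).
open(m) first appears in round 5.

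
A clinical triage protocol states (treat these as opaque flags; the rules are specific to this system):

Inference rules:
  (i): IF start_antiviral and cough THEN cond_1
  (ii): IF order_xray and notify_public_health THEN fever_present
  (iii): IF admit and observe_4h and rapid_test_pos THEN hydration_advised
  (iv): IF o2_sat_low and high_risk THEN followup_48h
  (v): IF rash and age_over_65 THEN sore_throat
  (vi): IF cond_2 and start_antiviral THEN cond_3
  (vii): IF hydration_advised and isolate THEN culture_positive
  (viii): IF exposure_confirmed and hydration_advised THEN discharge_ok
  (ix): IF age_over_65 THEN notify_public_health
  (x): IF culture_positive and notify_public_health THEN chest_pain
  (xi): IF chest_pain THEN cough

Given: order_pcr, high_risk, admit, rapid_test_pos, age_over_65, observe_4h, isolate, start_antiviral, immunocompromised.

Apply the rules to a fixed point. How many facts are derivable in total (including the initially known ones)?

15

Round 1: (iii) [IF admit and observe_4h and rapid_test_pos THEN hydration_advised]; (ix) [IF age_over_65 THEN notify_public_health]. New: hydration_advised, notify_public_health.
Round 2: (vii) [IF hydration_advised and isolate THEN culture_positive]. New: culture_positive.
Round 3: (x) [IF culture_positive and notify_public_health THEN chest_pain]. New: chest_pain.
Round 4: (xi) [IF chest_pain THEN cough]. New: cough.
Round 5: (i) [IF start_antiviral and cough THEN cond_1]. New: cond_1.
Closure: {admit, age_over_65, chest_pain, cond_1, cough, culture_positive, high_risk, hydration_advised, immunocompromised, isolate, notify_public_health, observe_4h, order_pcr, rapid_test_pos, start_antiviral} — 15 facts.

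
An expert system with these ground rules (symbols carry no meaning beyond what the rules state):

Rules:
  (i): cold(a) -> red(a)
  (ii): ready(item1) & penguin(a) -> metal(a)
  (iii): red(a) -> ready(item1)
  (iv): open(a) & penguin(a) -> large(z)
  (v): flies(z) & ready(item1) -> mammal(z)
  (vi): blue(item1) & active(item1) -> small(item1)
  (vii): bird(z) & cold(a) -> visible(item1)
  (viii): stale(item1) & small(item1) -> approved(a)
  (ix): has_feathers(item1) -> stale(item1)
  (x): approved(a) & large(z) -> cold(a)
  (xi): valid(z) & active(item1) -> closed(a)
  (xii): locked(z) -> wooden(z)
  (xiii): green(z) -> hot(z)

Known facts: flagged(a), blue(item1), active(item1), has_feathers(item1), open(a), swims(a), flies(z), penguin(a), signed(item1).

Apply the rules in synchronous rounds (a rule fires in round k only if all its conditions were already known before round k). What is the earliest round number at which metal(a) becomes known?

6

Round 1: (iv) [open(a) & penguin(a) -> large(z)]; (vi) [blue(item1) & active(item1) -> small(item1)]; (ix) [has_feathers(item1) -> stale(item1)]. Adds large(z), small(item1), stale(item1).
Round 2: (viii) [stale(item1) & small(item1) -> approved(a)]. Adds approved(a).
Round 3: (x) [approved(a) & large(z) -> cold(a)]. Adds cold(a).
Round 4: (i) [cold(a) -> red(a)]. Adds red(a).
Round 5: (iii) [red(a) -> ready(item1)]. Adds ready(item1).
Round 6: (ii) [ready(item1) & penguin(a) -> metal(a)]; (v) [flies(z) & ready(item1) -> mammal(z)]. Adds metal(a), mammal(z).
metal(a) first appears in round 6.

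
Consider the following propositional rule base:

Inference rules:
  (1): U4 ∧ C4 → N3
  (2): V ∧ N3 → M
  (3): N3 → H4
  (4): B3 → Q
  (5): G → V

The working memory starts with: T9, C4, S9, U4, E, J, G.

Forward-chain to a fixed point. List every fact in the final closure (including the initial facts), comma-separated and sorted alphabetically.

C4, E, G, H4, J, M, N3, S9, T9, U4, V

[1] (1) [U4 ∧ C4 → N3]; (5) [G → V]. ⇒ new: N3, V.
[2] (2) [V ∧ N3 → M]; (3) [N3 → H4]. ⇒ new: M, H4.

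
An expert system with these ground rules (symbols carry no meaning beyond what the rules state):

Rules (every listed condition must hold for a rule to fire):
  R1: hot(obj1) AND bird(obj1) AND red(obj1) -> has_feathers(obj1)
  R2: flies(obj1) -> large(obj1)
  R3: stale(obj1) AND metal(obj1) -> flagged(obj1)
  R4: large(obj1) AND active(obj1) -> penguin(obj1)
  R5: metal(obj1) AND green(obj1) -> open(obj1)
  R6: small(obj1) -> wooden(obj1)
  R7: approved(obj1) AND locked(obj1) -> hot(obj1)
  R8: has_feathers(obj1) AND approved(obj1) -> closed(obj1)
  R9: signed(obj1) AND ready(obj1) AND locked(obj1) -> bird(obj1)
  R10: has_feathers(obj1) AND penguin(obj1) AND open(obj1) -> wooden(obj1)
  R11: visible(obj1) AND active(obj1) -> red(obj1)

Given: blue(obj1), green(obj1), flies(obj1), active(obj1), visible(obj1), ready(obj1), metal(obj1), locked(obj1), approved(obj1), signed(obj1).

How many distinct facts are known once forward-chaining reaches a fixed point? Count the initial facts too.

Round 1: R2 [flies(obj1) -> large(obj1)]; R5 [metal(obj1) AND green(obj1) -> open(obj1)]; R7 [approved(obj1) AND locked(obj1) -> hot(obj1)]; R9 [signed(obj1) AND ready(obj1) AND locked(obj1) -> bird(obj1)]; R11 [visible(obj1) AND active(obj1) -> red(obj1)]. New: large(obj1), open(obj1), hot(obj1), bird(obj1), red(obj1).
Round 2: R1 [hot(obj1) AND bird(obj1) AND red(obj1) -> has_feathers(obj1)]; R4 [large(obj1) AND active(obj1) -> penguin(obj1)]. New: has_feathers(obj1), penguin(obj1).
Round 3: R8 [has_feathers(obj1) AND approved(obj1) -> closed(obj1)]; R10 [has_feathers(obj1) AND penguin(obj1) AND open(obj1) -> wooden(obj1)]. New: closed(obj1), wooden(obj1).
Closure: {active(obj1), approved(obj1), bird(obj1), blue(obj1), closed(obj1), flies(obj1), green(obj1), has_feathers(obj1), hot(obj1), large(obj1), locked(obj1), metal(obj1), open(obj1), penguin(obj1), ready(obj1), red(obj1), signed(obj1), visible(obj1), wooden(obj1)} — 19 facts.

19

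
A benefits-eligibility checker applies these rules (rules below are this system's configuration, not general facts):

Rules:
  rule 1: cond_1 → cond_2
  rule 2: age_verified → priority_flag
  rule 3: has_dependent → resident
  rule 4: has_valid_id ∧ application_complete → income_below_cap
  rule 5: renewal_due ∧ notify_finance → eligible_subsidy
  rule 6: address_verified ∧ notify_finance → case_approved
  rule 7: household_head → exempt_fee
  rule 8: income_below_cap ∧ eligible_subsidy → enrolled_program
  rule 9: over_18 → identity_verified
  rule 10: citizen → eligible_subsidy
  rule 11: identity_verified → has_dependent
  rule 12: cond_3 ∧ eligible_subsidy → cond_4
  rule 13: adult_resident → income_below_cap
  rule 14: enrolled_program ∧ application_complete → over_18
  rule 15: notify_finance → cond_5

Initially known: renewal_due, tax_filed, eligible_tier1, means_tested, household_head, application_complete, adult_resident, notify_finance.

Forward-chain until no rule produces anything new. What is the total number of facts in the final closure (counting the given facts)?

[1] rule 5 [renewal_due ∧ notify_finance → eligible_subsidy]; rule 7 [household_head → exempt_fee]; rule 13 [adult_resident → income_below_cap]; rule 15 [notify_finance → cond_5]. ⇒ new: eligible_subsidy, exempt_fee, income_below_cap, cond_5.
[2] rule 8 [income_below_cap ∧ eligible_subsidy → enrolled_program]. ⇒ new: enrolled_program.
[3] rule 14 [enrolled_program ∧ application_complete → over_18]. ⇒ new: over_18.
[4] rule 9 [over_18 → identity_verified]. ⇒ new: identity_verified.
[5] rule 11 [identity_verified → has_dependent]. ⇒ new: has_dependent.
[6] rule 3 [has_dependent → resident]. ⇒ new: resident.
Closure: {adult_resident, application_complete, cond_5, eligible_subsidy, eligible_tier1, enrolled_program, exempt_fee, has_dependent, household_head, identity_verified, income_below_cap, means_tested, notify_finance, over_18, renewal_due, resident, tax_filed} — 17 facts.

17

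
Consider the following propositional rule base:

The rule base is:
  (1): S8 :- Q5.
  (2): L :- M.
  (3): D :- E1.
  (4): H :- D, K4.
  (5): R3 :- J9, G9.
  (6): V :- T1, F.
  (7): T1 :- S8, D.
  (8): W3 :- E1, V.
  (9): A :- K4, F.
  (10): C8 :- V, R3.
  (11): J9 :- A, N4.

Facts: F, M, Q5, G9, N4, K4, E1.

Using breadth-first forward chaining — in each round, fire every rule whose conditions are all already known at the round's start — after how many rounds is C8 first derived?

4

Round 1: (1) [S8 :- Q5.]; (2) [L :- M.]; (3) [D :- E1.]; (9) [A :- K4, F.]. Adds S8, L, D, A.
Round 2: (4) [H :- D, K4.]; (7) [T1 :- S8, D.]; (11) [J9 :- A, N4.]. Adds H, T1, J9.
Round 3: (5) [R3 :- J9, G9.]; (6) [V :- T1, F.]. Adds R3, V.
Round 4: (8) [W3 :- E1, V.]; (10) [C8 :- V, R3.]. Adds W3, C8.
C8 first appears in round 4.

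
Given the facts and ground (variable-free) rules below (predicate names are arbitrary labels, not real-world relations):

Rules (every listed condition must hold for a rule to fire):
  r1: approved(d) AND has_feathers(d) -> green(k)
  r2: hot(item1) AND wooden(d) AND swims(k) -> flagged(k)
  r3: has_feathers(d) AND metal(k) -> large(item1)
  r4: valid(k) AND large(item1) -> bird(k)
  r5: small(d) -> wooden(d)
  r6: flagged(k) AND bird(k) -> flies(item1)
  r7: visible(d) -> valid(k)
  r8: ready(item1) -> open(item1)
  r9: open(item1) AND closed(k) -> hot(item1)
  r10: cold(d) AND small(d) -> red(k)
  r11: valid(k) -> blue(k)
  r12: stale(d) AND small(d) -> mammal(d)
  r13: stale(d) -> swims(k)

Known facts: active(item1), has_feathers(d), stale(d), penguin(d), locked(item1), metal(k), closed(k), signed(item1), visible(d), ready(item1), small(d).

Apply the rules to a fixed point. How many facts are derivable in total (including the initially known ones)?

Round 1 — r3, r5, r7, r8, r12, r13, derive large(item1), wooden(d), valid(k), open(item1), mammal(d), swims(k).
Round 2 — r4, r9, r11, derive bird(k), hot(item1), blue(k).
Round 3 — r2, derive flagged(k).
Round 4 — r6, derive flies(item1).
Closure: {active(item1), bird(k), blue(k), closed(k), flagged(k), flies(item1), has_feathers(d), hot(item1), large(item1), locked(item1), mammal(d), metal(k), open(item1), penguin(d), ready(item1), signed(item1), small(d), stale(d), swims(k), valid(k), visible(d), wooden(d)} — 22 facts.

22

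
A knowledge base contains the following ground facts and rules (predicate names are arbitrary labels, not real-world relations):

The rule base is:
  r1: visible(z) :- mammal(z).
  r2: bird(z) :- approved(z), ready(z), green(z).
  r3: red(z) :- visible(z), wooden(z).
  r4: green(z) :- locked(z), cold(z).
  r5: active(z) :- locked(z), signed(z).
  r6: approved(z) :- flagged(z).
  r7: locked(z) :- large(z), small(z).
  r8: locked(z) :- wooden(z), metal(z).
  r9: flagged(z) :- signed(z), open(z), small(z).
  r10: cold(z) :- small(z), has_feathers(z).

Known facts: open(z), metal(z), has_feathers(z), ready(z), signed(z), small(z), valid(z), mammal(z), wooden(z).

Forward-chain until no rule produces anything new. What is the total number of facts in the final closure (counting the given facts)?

Round 1: r1 [visible(z) :- mammal(z).]; r8 [locked(z) :- wooden(z), metal(z).]; r9 [flagged(z) :- signed(z), open(z), small(z).]; r10 [cold(z) :- small(z), has_feathers(z).]. New: visible(z), locked(z), flagged(z), cold(z).
Round 2: r3 [red(z) :- visible(z), wooden(z).]; r4 [green(z) :- locked(z), cold(z).]; r5 [active(z) :- locked(z), signed(z).]; r6 [approved(z) :- flagged(z).]. New: red(z), green(z), active(z), approved(z).
Round 3: r2 [bird(z) :- approved(z), ready(z), green(z).]. New: bird(z).
Closure: {active(z), approved(z), bird(z), cold(z), flagged(z), green(z), has_feathers(z), locked(z), mammal(z), metal(z), open(z), ready(z), red(z), signed(z), small(z), valid(z), visible(z), wooden(z)} — 18 facts.

18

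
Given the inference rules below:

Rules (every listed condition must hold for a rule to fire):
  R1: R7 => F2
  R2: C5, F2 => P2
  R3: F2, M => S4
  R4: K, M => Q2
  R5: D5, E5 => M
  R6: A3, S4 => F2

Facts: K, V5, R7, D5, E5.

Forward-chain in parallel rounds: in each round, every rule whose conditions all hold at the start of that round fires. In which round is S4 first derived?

2

[1] R1 [R7 => F2]; R5 [D5, E5 => M]. ⇒ new: F2, M.
[2] R3 [F2, M => S4]; R4 [K, M => Q2]. ⇒ new: S4, Q2.
S4 first appears in round 2.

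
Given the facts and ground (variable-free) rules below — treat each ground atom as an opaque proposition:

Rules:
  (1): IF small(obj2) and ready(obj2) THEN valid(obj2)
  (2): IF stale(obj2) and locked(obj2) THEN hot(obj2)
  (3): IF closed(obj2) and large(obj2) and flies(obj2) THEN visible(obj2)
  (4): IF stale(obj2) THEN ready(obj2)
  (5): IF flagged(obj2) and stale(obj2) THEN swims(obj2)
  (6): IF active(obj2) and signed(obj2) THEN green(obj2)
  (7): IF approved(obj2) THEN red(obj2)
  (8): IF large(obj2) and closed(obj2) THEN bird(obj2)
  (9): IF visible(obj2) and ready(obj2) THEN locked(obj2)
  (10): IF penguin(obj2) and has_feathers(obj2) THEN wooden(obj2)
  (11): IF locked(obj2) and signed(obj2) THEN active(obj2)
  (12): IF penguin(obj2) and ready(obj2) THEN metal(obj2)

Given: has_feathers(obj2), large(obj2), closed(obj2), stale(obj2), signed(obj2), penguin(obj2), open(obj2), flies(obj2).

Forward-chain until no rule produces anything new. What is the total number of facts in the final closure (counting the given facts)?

17

Round 1 — (3), (4), (8), (10), derive visible(obj2), ready(obj2), bird(obj2), wooden(obj2).
Round 2 — (9), (12), derive locked(obj2), metal(obj2).
Round 3 — (2), (11), derive hot(obj2), active(obj2).
Round 4 — (6), derive green(obj2).
Closure: {active(obj2), bird(obj2), closed(obj2), flies(obj2), green(obj2), has_feathers(obj2), hot(obj2), large(obj2), locked(obj2), metal(obj2), open(obj2), penguin(obj2), ready(obj2), signed(obj2), stale(obj2), visible(obj2), wooden(obj2)} — 17 facts.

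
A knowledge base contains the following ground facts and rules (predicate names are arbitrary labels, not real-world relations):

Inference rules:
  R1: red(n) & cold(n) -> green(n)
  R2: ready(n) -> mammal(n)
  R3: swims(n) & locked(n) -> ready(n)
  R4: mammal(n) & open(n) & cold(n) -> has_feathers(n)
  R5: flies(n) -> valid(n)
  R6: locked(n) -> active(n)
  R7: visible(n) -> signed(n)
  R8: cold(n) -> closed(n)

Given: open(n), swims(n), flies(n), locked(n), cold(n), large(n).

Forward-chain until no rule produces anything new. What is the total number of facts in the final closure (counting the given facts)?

12

Round 1: R3 [swims(n) & locked(n) -> ready(n)]; R5 [flies(n) -> valid(n)]; R6 [locked(n) -> active(n)]; R8 [cold(n) -> closed(n)]. Adds ready(n), valid(n), active(n), closed(n).
Round 2: R2 [ready(n) -> mammal(n)]. Adds mammal(n).
Round 3: R4 [mammal(n) & open(n) & cold(n) -> has_feathers(n)]. Adds has_feathers(n).
Closure: {active(n), closed(n), cold(n), flies(n), has_feathers(n), large(n), locked(n), mammal(n), open(n), ready(n), swims(n), valid(n)} — 12 facts.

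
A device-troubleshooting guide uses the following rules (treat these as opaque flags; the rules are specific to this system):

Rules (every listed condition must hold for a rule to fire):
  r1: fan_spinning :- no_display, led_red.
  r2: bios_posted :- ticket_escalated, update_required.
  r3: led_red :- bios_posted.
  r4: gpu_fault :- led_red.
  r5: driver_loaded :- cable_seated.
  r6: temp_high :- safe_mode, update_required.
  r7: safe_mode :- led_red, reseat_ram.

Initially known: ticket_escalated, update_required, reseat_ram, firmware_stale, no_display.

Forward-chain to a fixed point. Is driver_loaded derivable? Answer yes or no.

Round 1 — r2, derive bios_posted.
Round 2 — r3, derive led_red.
Round 3 — r1, r4, r7, derive fan_spinning, gpu_fault, safe_mode.
Round 4 — r6, derive temp_high.
Fixed point reached. driver_loaded is concluded only by r5; r5 needs cable_seated (never derived).

no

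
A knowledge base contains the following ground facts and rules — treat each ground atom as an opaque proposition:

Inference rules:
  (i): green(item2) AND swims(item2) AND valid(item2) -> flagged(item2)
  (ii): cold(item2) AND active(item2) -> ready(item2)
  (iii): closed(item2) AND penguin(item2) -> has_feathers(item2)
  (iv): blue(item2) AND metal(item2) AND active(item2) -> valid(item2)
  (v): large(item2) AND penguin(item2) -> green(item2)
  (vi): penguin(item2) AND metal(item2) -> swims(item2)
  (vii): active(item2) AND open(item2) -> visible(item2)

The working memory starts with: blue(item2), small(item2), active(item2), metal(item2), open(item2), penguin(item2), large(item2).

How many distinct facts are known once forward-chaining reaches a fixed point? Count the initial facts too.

12

Round 1: (iv) [blue(item2) AND metal(item2) AND active(item2) -> valid(item2)]; (v) [large(item2) AND penguin(item2) -> green(item2)]; (vi) [penguin(item2) AND metal(item2) -> swims(item2)]; (vii) [active(item2) AND open(item2) -> visible(item2)]. New: valid(item2), green(item2), swims(item2), visible(item2).
Round 2: (i) [green(item2) AND swims(item2) AND valid(item2) -> flagged(item2)]. New: flagged(item2).
Closure: {active(item2), blue(item2), flagged(item2), green(item2), large(item2), metal(item2), open(item2), penguin(item2), small(item2), swims(item2), valid(item2), visible(item2)} — 12 facts.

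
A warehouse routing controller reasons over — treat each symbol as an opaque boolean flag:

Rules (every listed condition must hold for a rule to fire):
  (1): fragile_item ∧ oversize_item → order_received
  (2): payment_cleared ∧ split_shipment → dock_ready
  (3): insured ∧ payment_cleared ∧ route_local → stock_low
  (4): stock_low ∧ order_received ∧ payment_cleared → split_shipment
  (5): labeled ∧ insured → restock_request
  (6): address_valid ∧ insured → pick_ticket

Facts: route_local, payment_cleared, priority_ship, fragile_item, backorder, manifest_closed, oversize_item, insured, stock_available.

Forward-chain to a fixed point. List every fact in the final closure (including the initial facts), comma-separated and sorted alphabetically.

backorder, dock_ready, fragile_item, insured, manifest_closed, order_received, oversize_item, payment_cleared, priority_ship, route_local, split_shipment, stock_available, stock_low

Round 1 — (1), (3), derive order_received, stock_low.
Round 2 — (4), derive split_shipment.
Round 3 — (2), derive dock_ready.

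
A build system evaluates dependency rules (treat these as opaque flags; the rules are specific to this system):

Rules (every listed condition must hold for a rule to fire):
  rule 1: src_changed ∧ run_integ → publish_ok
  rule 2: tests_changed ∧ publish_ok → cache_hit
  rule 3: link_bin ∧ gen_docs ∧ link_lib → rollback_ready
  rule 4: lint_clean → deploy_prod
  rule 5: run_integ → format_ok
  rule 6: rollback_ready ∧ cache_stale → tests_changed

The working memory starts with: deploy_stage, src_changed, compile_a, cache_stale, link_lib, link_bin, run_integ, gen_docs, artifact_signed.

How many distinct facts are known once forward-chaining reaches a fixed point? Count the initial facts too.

Round 1 — rule 1, rule 3, rule 5, derive publish_ok, rollback_ready, format_ok.
Round 2 — rule 6, derive tests_changed.
Round 3 — rule 2, derive cache_hit.
Closure: {artifact_signed, cache_hit, cache_stale, compile_a, deploy_stage, format_ok, gen_docs, link_bin, link_lib, publish_ok, rollback_ready, run_integ, src_changed, tests_changed} — 14 facts.

14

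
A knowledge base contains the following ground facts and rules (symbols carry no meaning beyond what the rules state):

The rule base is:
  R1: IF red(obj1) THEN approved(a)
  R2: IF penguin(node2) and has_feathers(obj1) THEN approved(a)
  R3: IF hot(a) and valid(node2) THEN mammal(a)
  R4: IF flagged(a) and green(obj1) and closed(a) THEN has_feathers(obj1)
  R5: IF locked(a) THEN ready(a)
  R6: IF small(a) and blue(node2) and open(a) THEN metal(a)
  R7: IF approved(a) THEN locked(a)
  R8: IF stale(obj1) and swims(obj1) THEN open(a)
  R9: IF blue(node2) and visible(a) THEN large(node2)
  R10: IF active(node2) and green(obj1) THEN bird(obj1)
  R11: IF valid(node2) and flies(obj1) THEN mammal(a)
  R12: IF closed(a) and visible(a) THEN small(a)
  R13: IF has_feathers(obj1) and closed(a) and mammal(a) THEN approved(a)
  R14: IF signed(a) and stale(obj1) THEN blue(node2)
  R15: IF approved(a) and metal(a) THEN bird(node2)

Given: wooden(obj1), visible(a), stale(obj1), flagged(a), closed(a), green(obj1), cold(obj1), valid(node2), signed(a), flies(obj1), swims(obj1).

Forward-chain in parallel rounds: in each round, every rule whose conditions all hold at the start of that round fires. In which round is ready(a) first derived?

Round 1: R4 [IF flagged(a) and green(obj1) and closed(a) THEN has_feathers(obj1)]; R8 [IF stale(obj1) and swims(obj1) THEN open(a)]; R11 [IF valid(node2) and flies(obj1) THEN mammal(a)]; R12 [IF closed(a) and visible(a) THEN small(a)]; R14 [IF signed(a) and stale(obj1) THEN blue(node2)]. New: has_feathers(obj1), open(a), mammal(a), small(a), blue(node2).
Round 2: R6 [IF small(a) and blue(node2) and open(a) THEN metal(a)]; R9 [IF blue(node2) and visible(a) THEN large(node2)]; R13 [IF has_feathers(obj1) and closed(a) and mammal(a) THEN approved(a)]. New: metal(a), large(node2), approved(a).
Round 3: R7 [IF approved(a) THEN locked(a)]; R15 [IF approved(a) and metal(a) THEN bird(node2)]. New: locked(a), bird(node2).
Round 4: R5 [IF locked(a) THEN ready(a)]. New: ready(a).
ready(a) first appears in round 4.

4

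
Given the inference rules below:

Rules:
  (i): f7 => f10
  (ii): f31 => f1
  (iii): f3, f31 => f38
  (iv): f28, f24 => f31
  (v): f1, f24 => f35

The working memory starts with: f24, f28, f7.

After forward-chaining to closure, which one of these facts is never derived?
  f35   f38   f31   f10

[1] (i) [f7 => f10]; (iv) [f28, f24 => f31]. ⇒ new: f10, f31.
[2] (ii) [f31 => f1]. ⇒ new: f1.
[3] (v) [f1, f24 => f35]. ⇒ new: f35.
Derived: f35 (round 3), f10 (round 1), f31 (round 1). f38 never appears in any round.

f38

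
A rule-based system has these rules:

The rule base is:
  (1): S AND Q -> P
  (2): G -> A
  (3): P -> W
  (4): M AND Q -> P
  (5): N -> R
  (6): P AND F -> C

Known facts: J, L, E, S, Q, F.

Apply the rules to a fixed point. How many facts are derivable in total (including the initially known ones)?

9

Round 1: (1) [S AND Q -> P]. Adds P.
Round 2: (3) [P -> W]; (6) [P AND F -> C]. Adds W, C.
Closure: {C, E, F, J, L, P, Q, S, W} — 9 facts.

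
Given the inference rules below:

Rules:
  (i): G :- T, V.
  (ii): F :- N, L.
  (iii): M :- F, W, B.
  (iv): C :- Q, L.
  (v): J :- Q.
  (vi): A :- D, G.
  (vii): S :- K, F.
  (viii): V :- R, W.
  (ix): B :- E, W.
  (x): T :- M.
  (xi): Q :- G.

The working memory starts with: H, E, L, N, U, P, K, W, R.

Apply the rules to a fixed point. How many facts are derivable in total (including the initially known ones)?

19

Round 1 fires (ii), (viii), (ix), giving F, V, B.
Round 2 fires (iii), (vii), giving M, S.
Round 3 fires (x), giving T.
Round 4 fires (i), giving G.
Round 5 fires (xi), giving Q.
Round 6 fires (iv), (v), giving C, J.
Closure: {B, C, E, F, G, H, J, K, L, M, N, P, Q, R, S, T, U, V, W} — 19 facts.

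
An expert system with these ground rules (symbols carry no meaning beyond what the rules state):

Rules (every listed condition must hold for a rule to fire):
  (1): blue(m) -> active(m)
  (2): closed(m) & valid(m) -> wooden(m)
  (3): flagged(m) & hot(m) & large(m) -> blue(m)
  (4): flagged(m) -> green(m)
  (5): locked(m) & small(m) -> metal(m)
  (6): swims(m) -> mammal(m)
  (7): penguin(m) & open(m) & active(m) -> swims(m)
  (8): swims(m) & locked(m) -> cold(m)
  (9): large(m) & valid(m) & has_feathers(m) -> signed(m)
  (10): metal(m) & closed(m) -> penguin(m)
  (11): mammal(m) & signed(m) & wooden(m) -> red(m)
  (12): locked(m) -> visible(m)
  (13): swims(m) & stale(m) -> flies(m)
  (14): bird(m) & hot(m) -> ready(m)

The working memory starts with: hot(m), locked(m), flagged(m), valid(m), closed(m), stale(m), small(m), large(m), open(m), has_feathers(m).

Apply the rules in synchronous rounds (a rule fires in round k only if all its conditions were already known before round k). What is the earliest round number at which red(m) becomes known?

[1] (2) [closed(m) & valid(m) -> wooden(m)]; (3) [flagged(m) & hot(m) & large(m) -> blue(m)]; (4) [flagged(m) -> green(m)]; (5) [locked(m) & small(m) -> metal(m)]; (9) [large(m) & valid(m) & has_feathers(m) -> signed(m)]; (12) [locked(m) -> visible(m)]. ⇒ new: wooden(m), blue(m), green(m), metal(m), signed(m), visible(m).
[2] (1) [blue(m) -> active(m)]; (10) [metal(m) & closed(m) -> penguin(m)]. ⇒ new: active(m), penguin(m).
[3] (7) [penguin(m) & open(m) & active(m) -> swims(m)]. ⇒ new: swims(m).
[4] (6) [swims(m) -> mammal(m)]; (8) [swims(m) & locked(m) -> cold(m)]; (13) [swims(m) & stale(m) -> flies(m)]. ⇒ new: mammal(m), cold(m), flies(m).
[5] (11) [mammal(m) & signed(m) & wooden(m) -> red(m)]. ⇒ new: red(m).
red(m) first appears in round 5.

5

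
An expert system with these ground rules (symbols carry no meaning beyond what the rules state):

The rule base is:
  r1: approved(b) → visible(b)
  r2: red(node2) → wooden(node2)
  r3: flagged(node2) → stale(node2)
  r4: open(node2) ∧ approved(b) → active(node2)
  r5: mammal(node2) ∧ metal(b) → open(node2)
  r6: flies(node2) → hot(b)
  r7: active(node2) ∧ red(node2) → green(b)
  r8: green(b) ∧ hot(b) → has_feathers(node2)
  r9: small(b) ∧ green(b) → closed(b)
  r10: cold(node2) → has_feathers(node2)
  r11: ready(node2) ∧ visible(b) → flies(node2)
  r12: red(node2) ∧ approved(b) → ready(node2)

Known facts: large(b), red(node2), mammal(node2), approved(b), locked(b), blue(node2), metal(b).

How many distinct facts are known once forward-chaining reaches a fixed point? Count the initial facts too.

16

Round 1: r1 [approved(b) → visible(b)]; r2 [red(node2) → wooden(node2)]; r5 [mammal(node2) ∧ metal(b) → open(node2)]; r12 [red(node2) ∧ approved(b) → ready(node2)]. New: visible(b), wooden(node2), open(node2), ready(node2).
Round 2: r4 [open(node2) ∧ approved(b) → active(node2)]; r11 [ready(node2) ∧ visible(b) → flies(node2)]. New: active(node2), flies(node2).
Round 3: r6 [flies(node2) → hot(b)]; r7 [active(node2) ∧ red(node2) → green(b)]. New: hot(b), green(b).
Round 4: r8 [green(b) ∧ hot(b) → has_feathers(node2)]. New: has_feathers(node2).
Closure: {active(node2), approved(b), blue(node2), flies(node2), green(b), has_feathers(node2), hot(b), large(b), locked(b), mammal(node2), metal(b), open(node2), ready(node2), red(node2), visible(b), wooden(node2)} — 16 facts.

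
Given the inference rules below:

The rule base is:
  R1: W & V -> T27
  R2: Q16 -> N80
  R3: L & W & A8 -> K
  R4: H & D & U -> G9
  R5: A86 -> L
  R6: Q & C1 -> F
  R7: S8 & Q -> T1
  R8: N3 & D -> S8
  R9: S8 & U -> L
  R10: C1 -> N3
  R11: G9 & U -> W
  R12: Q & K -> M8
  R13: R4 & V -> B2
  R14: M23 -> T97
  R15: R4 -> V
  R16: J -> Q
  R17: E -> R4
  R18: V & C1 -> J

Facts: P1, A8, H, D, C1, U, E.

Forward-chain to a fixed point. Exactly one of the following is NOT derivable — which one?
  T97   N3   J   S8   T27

T97

Round 1 — R4, R10, R17, derive G9, N3, R4.
Round 2 — R8, R11, R15, derive S8, W, V.
Round 3 — R1, R9, R13, R18, derive T27, L, B2, J.
Round 4 — R3, R16, derive K, Q.
Round 5 — R6, R7, R12, derive F, T1, M8.
Derived: J (round 3), S8 (round 2), N3 (round 1), T27 (round 3). T97 never appears in any round.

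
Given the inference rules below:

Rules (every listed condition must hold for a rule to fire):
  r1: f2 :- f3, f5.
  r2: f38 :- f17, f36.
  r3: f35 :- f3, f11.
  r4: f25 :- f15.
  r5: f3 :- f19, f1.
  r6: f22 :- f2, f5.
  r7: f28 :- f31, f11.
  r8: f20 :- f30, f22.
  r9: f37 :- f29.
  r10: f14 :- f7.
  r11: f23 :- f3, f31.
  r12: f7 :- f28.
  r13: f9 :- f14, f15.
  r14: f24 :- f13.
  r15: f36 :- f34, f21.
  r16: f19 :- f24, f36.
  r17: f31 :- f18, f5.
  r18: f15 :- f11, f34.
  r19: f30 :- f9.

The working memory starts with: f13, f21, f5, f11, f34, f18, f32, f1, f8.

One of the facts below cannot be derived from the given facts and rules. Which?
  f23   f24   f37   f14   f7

f37

[1] r14 [f24 :- f13.]; r15 [f36 :- f34, f21.]; r17 [f31 :- f18, f5.]; r18 [f15 :- f11, f34.]. ⇒ new: f24, f36, f31, f15.
[2] r4 [f25 :- f15.]; r7 [f28 :- f31, f11.]; r16 [f19 :- f24, f36.]. ⇒ new: f25, f28, f19.
[3] r5 [f3 :- f19, f1.]; r12 [f7 :- f28.]. ⇒ new: f3, f7.
[4] r1 [f2 :- f3, f5.]; r3 [f35 :- f3, f11.]; r10 [f14 :- f7.]; r11 [f23 :- f3, f31.]. ⇒ new: f2, f35, f14, f23.
[5] r6 [f22 :- f2, f5.]; r13 [f9 :- f14, f15.]. ⇒ new: f22, f9.
[6] r19 [f30 :- f9.]. ⇒ new: f30.
[7] r8 [f20 :- f30, f22.]. ⇒ new: f20.
Derived: f14 (round 4), f23 (round 4), f7 (round 3), f24 (round 1). f37 never appears in any round.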